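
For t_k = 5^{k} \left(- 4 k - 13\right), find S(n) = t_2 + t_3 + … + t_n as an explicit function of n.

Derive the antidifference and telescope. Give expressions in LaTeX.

S(n) = - 5 \cdot 5^{n} n - 15 \cdot 5^{n} + 100

The ratio is 5*(4*k + 17)/(4*k + 13).
A = 5, B = 1, C = k + 13/4.
Solve (5)·f(k+1) − (1)·f(k) = k + 13/4.
Degrees (0,0,1) ⇒ d ≤ 1.
Coefficient equations give f(k) = (k + 2)/4.
Then R = B(k−1)f/C = (k + 2)/(4*k + 13), so s_k = R(k)·t_k = 5**k*(-k - 2).
Verify: 5**k*(-4*k - 13) matches t_k.
Telescope: S(n) = s_(n+1) − s_(2) = 5**(n + 1)*(-n - 3) − (-100) = -5*5**n*n - 15*5**n + 100.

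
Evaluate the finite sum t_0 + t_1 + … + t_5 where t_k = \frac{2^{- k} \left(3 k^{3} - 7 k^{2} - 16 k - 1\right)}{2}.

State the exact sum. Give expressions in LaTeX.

Σ = -639/64

Compute t_(k+1)/t_k: get (3*k**3 + 2*k**2 - 21*k - 21)/(2*(3*k**3 - 7*k**2 - 16*k - 1)).
Gosper form: A/B · C(k+1)/C(k) with A=1/2, B=1, C=k**3 - 7*k**2/3 - 16*k/3 - 1/3.
Set up (1/2)·f(k+1) − (1)·f(k) − (k**3 - 7*k**2/3 - 16*k/3 - 1/3) = 0.
From deg A=0, deg B=0, deg C=3: d=3.
Solve for f: f(k) = -2*(3*k**3 + 2*k**2 - 3*k + 1)/3 (degree 3 ≤ 3).
Get s_k = R·t_k = (-3*k**3 - 2*k**2 + 3*k - 1)/2**k with R(k) = B(k−1)f(k)/C(k) = -2*(3*k**3 + 2*k**2 - 3*k + 1)/(3*k**3 - 7*k**2 - 16*k - 1).
Verify: (3*k**3 - 7*k**2 - 16*k - 1)/(2*2**k) matches t_k.
Σ_(k=0)^(5) t_k = s_(6) − s_(0) = -703/64 − (-1) = -639/64.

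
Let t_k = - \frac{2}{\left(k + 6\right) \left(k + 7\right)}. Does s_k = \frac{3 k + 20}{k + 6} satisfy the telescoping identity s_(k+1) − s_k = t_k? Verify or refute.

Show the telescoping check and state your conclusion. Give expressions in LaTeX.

s_(k+1) = (3*k + 23)/(k + 7)
s_(k+1) − s_k = -2/(k**2 + 13*k + 42)
(s_(k+1) − s_k) − t_k = 0

valid; difference matches t_k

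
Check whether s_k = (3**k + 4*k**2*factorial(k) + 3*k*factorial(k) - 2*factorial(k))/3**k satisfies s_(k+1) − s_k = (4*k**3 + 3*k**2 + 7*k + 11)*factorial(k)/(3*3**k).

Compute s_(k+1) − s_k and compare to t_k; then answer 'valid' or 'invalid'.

Valid: the claim telescopes to t_k.

s_(k+1) = (3*3**k + 4*k**3*factorial(k) + 15*k**2*factorial(k) + 16*k*factorial(k) + 5*factorial(k))/(3*3**k)
s_(k+1) − s_k = (4*k**3 + 3*k**2 + 7*k + 11)*factorial(k)/(3*3**k)
(s_(k+1) − s_k) − t_k = 0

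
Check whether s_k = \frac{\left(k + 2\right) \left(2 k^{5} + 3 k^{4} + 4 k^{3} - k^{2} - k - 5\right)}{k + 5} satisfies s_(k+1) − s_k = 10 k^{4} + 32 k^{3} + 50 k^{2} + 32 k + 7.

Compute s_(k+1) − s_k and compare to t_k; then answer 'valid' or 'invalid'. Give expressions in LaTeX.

Invalid: residual \frac{3 \left(- 8 k^{5} - 79 k^{4} - 206 k^{3} - 283 k^{2} - 168 k - 40\right)}{k^{2} + 11 k + 30} ≠ 0.

s_(k+1) = (2*k**6 + 19*k**5 + 75*k**4 + 157*k**3 + 178*k**2 + 95*k + 6)/(k + 6)
s_(k+1) − s_k = (10*k**6 + 118*k**5 + 465*k**4 + 924*k**3 + 1010*k**2 + 533*k + 90)/(k**2 + 11*k + 30)
(s_(k+1) − s_k) − t_k = 3*(-8*k**5 - 79*k**4 - 206*k**3 - 283*k**2 - 168*k - 40)/(k**2 + 11*k + 30)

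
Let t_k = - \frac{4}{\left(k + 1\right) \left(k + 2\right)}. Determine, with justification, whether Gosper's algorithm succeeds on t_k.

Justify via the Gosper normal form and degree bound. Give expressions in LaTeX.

Yes. s_k = - \frac{4 k}{k + 1}.

t_(k+1)/t_k = (k + 1)/(k + 3).
A = k + 1, B = k + 3, C = 1.
Need (k + 1)·f(k+1) − (k + 2)·f(k) = 1.
Degrees (1,1,0) ⇒ d ≤ 1.
Coefficient equations give f(k) = k.
R(k) = B(k−1)·f(k)/C(k) = k*(k + 2); s_k = R·t_k = -4*k/(k + 1).
s_(k+1) − s_k = -4/(k**2 + 3*k + 2) = t_k.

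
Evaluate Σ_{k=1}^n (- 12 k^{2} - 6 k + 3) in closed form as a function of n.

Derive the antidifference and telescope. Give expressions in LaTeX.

S(n) = n \left(- 4 n^{2} - 9 n - 2\right)

t_(k+1)/t_k = (4*k**2 + 10*k + 5)/(4*k**2 + 2*k - 1).
So A=1 and B=1, with C=k**2 + k/2 - 1/4.
Need (1)·f(k+1) − (1)·f(k) = k**2 + k/2 - 1/4.
d = 3 from the (0,0,2) case.
A polynomial solution: f(k) = k*(4*k**2 - 3*k - 4)/12.
R(k) = B(k−1)·f(k)/C(k) = k*(4*k**2 - 3*k - 4)/(3*(4*k**2 + 2*k - 1)); s_k = R·t_k = k*(-4*k**2 + 3*k + 4).
Δs = -12*k**2 - 6*k + 3, as required.
Telescope: S(n) = s_(n+1) − s_(1) = -4*n**3 - 9*n**2 - 2*n + 3 − (3) = n*(-4*n**2 - 9*n - 2).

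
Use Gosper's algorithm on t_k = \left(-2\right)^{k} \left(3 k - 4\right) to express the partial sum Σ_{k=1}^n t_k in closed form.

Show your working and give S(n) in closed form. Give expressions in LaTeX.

S(n) = 2 \left(-2\right)^{n} n - 2 \left(-2\right)^{n} + 2

Compute t_(k+1)/t_k: get 2*(1 - 3*k)/(3*k - 4).
Factor: A=-2; B=1; C=k - 4/3.
Key eq: (-2)·f(k+1) = (1)·f(k) + (k - 4/3).
Bound: deg f ≤ 1.
Match coefficients ⇒ f(k) = -(k - 2)/3.
Certificate R = B(k−1)f/C = -(k - 2)/(3*k - 4) gives s_k = (-2)**k*(2 - k).
s_(k+1) − s_k = (-2)**k*(3*k - 4) = t_k.
Evaluate: s_(n+1) = (-2)**(n + 1)*(1 - n); subtract s_(1) = -2 ⇒ S(n) = 2*(-2)**n*n - 2*(-2)**n + 2.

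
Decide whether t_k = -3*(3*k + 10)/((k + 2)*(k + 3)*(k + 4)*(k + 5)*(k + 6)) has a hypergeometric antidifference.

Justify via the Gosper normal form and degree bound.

Step 1: r(k) = (k + 2)*(3*k + 13)/((k + 7)*(3*k + 10)).
A = k + 2, B = k + 7, C = k + 10/3.
Solve (k + 2)·f(k+1) − (k + 6)·f(k) = k + 10/3.
deg f ≤ 4 (via 1,1,1).
Match coefficients ⇒ f(k) = k*(k + 3)*(k**2 + 11*k + 38)/120.
So s_k = (B(k−1)f/C)·t_k = (k*(k + 3)*(k + 6)*(k**2 + 11*k + 38)/(40*(3*k + 10)))·t_k = 3*k*(-k**2 - 11*k - 38)/(40*(k**3 + 11*k**2 + 38*k + 40)).
Verify: 3*(-3*k - 10)/(k**5 + 20*k**4 + 155*k**3 + 580*k**2 + 1044*k + 720) matches t_k.

Yes. s_k = 3*k*(-k**2 - 11*k - 38)/(40*(k**3 + 11*k**2 + 38*k + 40)).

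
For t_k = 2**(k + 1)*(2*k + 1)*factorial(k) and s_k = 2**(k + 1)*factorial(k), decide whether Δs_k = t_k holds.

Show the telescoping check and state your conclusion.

valid (s_(k+1) − s_k reduces to t_k)

s_(k+1) = 2**(k + 2)*factorial(k + 1)
s_(k+1) − s_k = 2**(k + 1)*(2*k + 1)*factorial(k)
(s_(k+1) − s_k) − t_k = 0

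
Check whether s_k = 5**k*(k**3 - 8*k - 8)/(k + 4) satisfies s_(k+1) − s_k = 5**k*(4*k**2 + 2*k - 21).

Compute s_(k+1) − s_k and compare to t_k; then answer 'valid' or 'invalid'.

Invalid: residual 5**k*(-8*k**3 - 34*k**2 + 22*k + 160)/(k**2 + 9*k + 20) ≠ 0.

s_(k+1) = 5**(k + 1)*(-8*k + (k + 1)**3 - 16)/(k + 5)
s_(k+1) − s_k = 5**k*(4*k**4 + 30*k**3 + 43*k**2 - 127*k - 260)/(k**2 + 9*k + 20)
(s_(k+1) − s_k) − t_k = 5**k*(-8*k**3 - 34*k**2 + 22*k + 160)/(k**2 + 9*k + 20)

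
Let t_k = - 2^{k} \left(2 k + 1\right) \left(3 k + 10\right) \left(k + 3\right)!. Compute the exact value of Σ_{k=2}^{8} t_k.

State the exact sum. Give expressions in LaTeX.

t_(k+1)/t_k = 2*(k + 4)*(2*k + 3)*(3*k + 13)/((2*k + 1)*(3*k + 10)).
Take A(k)=2*k + 8, B(k)=1, C(k)=k**2 + 23*k/6 + 5/3.
Solve (2*k + 8)·f(k+1) − (1)·f(k) = k**2 + 23*k/6 + 5/3.
Bound: deg f ≤ 1.
Coefficient equations give f(k) = (3*k - 2)/6.
So s_k = (B(k−1)f/C)·t_k = ((3*k - 2)/((2*k + 1)*(3*k + 10)))·t_k = -2**k*(3*k - 2)*factorial(k + 3).
Verify: -2**k*(2*k + 1)*(3*k + 10)*factorial(k + 3) matches t_k.
Sum = s_(9) − s_(2); s_(9) = -6131220480000, s_(2) = -1920 ⇒ -6131220478080.

Σ = -6131220478080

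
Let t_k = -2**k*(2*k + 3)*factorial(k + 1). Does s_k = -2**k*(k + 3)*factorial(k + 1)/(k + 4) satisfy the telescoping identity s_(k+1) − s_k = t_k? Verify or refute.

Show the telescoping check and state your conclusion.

s_(k+1) = -2**(k + 1)*(k + 4)*factorial(k + 2)/(k + 5)
s_(k+1) − s_k = -2**k*(2*k + 7)*(k**2 + 6*k + 7)*factorial(k + 1)/((k + 4)*(k + 5))
(s_(k+1) − s_k) − t_k = 2**k*(2*k**2 + 11*k + 11)*factorial(k + 1)/((k + 4)*(k + 5))

Invalid: residual 2**k*(2*k**2 + 11*k + 11)*factorial(k + 1)/((k + 4)*(k + 5)) ≠ 0.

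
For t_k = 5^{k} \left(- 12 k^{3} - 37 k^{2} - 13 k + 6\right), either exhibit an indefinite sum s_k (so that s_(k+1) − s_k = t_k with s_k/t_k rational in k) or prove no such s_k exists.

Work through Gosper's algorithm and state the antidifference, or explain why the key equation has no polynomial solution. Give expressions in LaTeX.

s_k = 5^{k} \left(- 3 k^{3} + 2 k^{2} + 3 k - 1\right)

t_(k+1)/t_k = 5*(12*k**3 + 73*k**2 + 123*k + 56)/(12*k**3 + 37*k**2 + 13*k - 6).
Gosper form: A/B · C(k+1)/C(k) with A=5, B=1, C=k**3 + 37*k**2/12 + 13*k/12 - 1/2.
Key eq: (5)·f(k+1) = (1)·f(k) + (k**3 + 37*k**2/12 + 13*k/12 - 1/2).
deg f ≤ 3 (via 0,0,3).
A polynomial solution: f(k) = (3*k**3 - 2*k**2 - 3*k + 1)/12.
Get s_k = R·t_k = 5**k*(-3*k**3 + 2*k**2 + 3*k - 1) with R(k) = B(k−1)f(k)/C(k) = (3*k**3 - 2*k**2 - 3*k + 1)/((4*k + 3)*(3*k**2 + 7*k - 2)).
Verify: 5**k*(-12*k**3 - 37*k**2 - 13*k + 6) matches t_k.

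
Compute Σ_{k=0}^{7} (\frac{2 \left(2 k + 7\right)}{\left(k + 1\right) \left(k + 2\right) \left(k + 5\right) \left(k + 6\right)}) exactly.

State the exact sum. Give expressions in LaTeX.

r(k) = (k + 1)*(k + 5)*(2*k + 9)/((k + 3)*(k + 7)*(2*k + 7)) after simplifying.
Take A(k)=k + 1, B(k)=k + 7, C(k)=k**3 + 21*k**2/2 + 73*k/2 + 42.
Key eq: (k + 1)·f(k+1) = (k + 6)·f(k) + (k**3 + 21*k**2/2 + 73*k/2 + 42).
Bound: deg f ≤ 5.
A polynomial solution: f(k) = k*(k + 2)*(k + 3)*(k + 4)*(k + 6)/10.
Get s_k = R·t_k = 2*k*(k + 6)/(5*(k**2 + 6*k + 5)) with R(k) = B(k−1)f(k)/C(k) = k*(k + 2)*(k + 6)**2/(5*(2*k + 7)).
s_(k+1) − s_k = 2*(2*k + 7)/(k**4 + 14*k**3 + 65*k**2 + 112*k + 60) = t_k.
Σ_(k=0)^(7) t_k = s_(8) − s_(0) = 224/585 − (0) = 224/585.

Σ = 224/585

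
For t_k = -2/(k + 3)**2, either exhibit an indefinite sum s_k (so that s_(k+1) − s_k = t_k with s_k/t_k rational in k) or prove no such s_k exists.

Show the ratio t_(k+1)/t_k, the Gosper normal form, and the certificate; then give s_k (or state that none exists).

no hypergeometric antidifference exists

Step 1: r(k) = (k + 3)**2/(k + 4)**2.
Factor: A=k**2 + 6*k + 9; B=k**2 + 8*k + 16; C=1.
Solve (k**2 + 6*k + 9)·f(k+1) − (k**2 + 6*k + 9)·f(k) = 1.
Degrees (2,2,0) ⇒ d ≤ 0.
f = c0 ⇒ A·f(k+1) − B(k−1)·f(k) − C = -1. The system {-1 = 0} is inconsistent; no antidifference.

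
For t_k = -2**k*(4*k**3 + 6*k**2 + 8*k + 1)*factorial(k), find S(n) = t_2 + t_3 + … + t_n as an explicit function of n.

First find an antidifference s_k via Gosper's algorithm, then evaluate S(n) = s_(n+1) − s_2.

Step 1: r(k) = 2*(4*k**4 + 22*k**3 + 50*k**2 + 51*k + 19)/(4*k**3 + 6*k**2 + 8*k + 1).
Normal form (A,B,C) = (2*k + 2, 1, k**3 + 3*k**2/2 + 2*k + 1/4).
Solve (2*k + 2)·f(k+1) − (1)·f(k) = k**3 + 3*k**2/2 + 2*k + 1/4.
deg f ≤ 2 (via 1,0,3).
Match coefficients ⇒ f(k) = (2*k**2 - 2*k + 1)/4.
Then R = B(k−1)f/C = (2*k**2 - 2*k + 1)/(4*k**3 + 6*k**2 + 8*k + 1), so s_k = R(k)·t_k = -2**k*(2*k**2 - 2*k + 1)*factorial(k).
Verify: -2**k*(4*k**3 + 6*k**2 + 8*k + 1)*factorial(k) matches t_k.
Telescope: S(n) = s_(n+1) − s_(2) = -2**(n + 1)*(2*n**2 + 2*n + 1)*factorial(n + 1) − (-40) = -4*2**n*n**3*factorial(n) - 8*2**n*n**2*factorial(n) - 6*2**n*n*factorial(n) - 2*2**n*factorial(n) + 40.

S(n) = -4*2**n*n**3*factorial(n) - 8*2**n*n**2*factorial(n) - 6*2**n*n*factorial(n) - 2*2**n*factorial(n) + 40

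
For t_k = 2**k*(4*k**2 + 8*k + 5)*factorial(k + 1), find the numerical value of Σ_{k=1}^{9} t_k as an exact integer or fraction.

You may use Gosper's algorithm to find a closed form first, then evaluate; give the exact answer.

Σ = 776621260796

The ratio is 2*(4*k**3 + 24*k**2 + 49*k + 34)/(4*k**2 + 8*k + 5).
So A=2*k + 4 and B=1, with C=k**2 + 2*k + 5/4.
Need (2*k + 4)·f(k+1) − (1)·f(k) = k**2 + 2*k + 5/4.
Degrees (1,0,2) ⇒ d ≤ 1.
Coefficient equations give f(k) = (2*k - 1)/4.
So s_k = (B(k−1)f/C)·t_k = ((2*k - 1)/(4*k**2 + 8*k + 5))·t_k = 2**k*(2*k - 1)*factorial(k + 1).
s_(k+1) − s_k = 2**k*(4*k**2 + 8*k + 5)*factorial(k + 1) = t_k.
Sum = s_(10) − s_(1); s_(10) = 776621260800, s_(1) = 4 ⇒ 776621260796.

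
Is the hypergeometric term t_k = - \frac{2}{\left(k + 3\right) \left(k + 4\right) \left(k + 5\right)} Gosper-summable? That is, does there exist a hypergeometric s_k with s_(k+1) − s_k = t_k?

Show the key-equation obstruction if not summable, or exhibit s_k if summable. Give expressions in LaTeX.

Yes. s_k = \frac{k \left(- k - 7\right)}{12 \left(k + 3\right) \left(k + 4\right)}.

t_(k+1)/t_k = (k + 3)/(k + 6).
So A=k + 3 and B=k + 6, with C=1.
Set up (k + 3)·f(k+1) − (k + 5)·f(k) − (1) = 0.
d = 2 from the (1,1,0) case.
Coefficient equations give f(k) = k*(k + 7)/24.
R(k) = B(k−1)·f(k)/C(k) = k*(k + 5)*(k + 7)/24; s_k = R·t_k = k*(-k - 7)/(12*(k + 3)*(k + 4)).
s_(k+1) − s_k = -2/(k**3 + 12*k**2 + 47*k + 60) = t_k.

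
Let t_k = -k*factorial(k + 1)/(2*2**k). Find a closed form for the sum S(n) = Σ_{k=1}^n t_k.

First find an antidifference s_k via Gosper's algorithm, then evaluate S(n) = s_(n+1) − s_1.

S(n) = 1 - factorial(n + 2)/(2*2**n)

Step 1: r(k) = (k + 1)*(k + 2)/(2*k).
A = k/2 + 1, B = 1, C = k.
f must satisfy (k/2 + 1)·f(k+1) − (1)·f(k) = k.
Degrees (1,0,1) ⇒ d ≤ 0.
A polynomial solution: f(k) = 2.
Certificate R = B(k−1)f/C = 2/k gives s_k = -factorial(k + 1)/2**k.
Check: Δs_k = -k*factorial(k + 1)/(2*2**k). ✓
Telescope: S(n) = s_(n+1) − s_(1) = -2**(-n - 1)*factorial(n + 2) − (-1) = 1 - factorial(n + 2)/(2*2**n).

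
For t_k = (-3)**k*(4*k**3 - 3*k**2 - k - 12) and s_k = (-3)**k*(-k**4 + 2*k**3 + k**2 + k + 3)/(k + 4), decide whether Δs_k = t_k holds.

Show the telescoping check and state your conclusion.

s_(k+1) = (-3)**(k + 1)*(-k**4 - 2*k**3 + k**2 + 5*k + 6)/(k + 5)
s_(k+1) − s_k = (-3)**k*(4*k**5 + 21*k**4 + 10*k**3 - 33*k**2 - 86*k - 87)/(k**2 + 9*k + 20)
(s_(k+1) − s_k) − t_k = (-3)**(k + 1)*(4*k**4 + 14*k**3 - 16*k**2 - 14*k - 51)/(k**2 + 9*k + 20)

Invalid: residual (-3)**(k + 1)*(4*k**4 + 14*k**3 - 16*k**2 - 14*k - 51)/(k**2 + 9*k + 20) ≠ 0.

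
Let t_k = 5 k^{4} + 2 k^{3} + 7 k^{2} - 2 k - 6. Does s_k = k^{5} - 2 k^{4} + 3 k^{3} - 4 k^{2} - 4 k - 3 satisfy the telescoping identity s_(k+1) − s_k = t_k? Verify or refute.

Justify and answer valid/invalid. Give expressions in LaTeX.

Valid: the claim telescopes to t_k.

s_(k+1) = k**5 + 3*k**4 + 5*k**3 + 3*k**2 - 6*k - 9
s_(k+1) − s_k = 5*k**4 + 2*k**3 + 7*k**2 - 2*k - 6
(s_(k+1) − s_k) − t_k = 0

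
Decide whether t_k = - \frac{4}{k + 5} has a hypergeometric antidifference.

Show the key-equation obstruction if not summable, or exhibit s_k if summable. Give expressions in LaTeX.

Ratio r(k) = (k + 5)/(k + 6).
Take A(k)=k + 5, B(k)=k + 6, C(k)=1.
f must satisfy (k + 5)·f(k+1) − (k + 5)·f(k) = 1.
Bound: deg f ≤ 0.
Generic f = c0 gives residual -1; -1 = 0 cannot hold, so t_k is not Gosper-summable.

No; the coefficient equations for f are inconsistent.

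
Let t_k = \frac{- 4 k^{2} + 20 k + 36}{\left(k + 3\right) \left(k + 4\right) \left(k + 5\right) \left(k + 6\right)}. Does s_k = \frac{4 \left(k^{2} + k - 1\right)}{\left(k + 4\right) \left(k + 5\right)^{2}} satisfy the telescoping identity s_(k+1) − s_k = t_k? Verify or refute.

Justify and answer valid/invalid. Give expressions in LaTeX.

s_(k+1) = 4*(k + (k + 1)**2)/((k + 5)*(k + 6)**2)
s_(k+1) − s_k = 4*(-k**3 + k**2 + 45*k + 56)/(k**5 + 26*k**4 + 269*k**3 + 1384*k**2 + 3540*k + 3600)
(s_(k+1) − s_k) − t_k = 8*(2*k**3 + 7*k**2 - 29*k - 51)/(k**6 + 29*k**5 + 347*k**4 + 2191*k**3 + 7692*k**2 + 14220*k + 10800)

Invalid: residual \frac{8 \left(2 k^{3} + 7 k^{2} - 29 k - 51\right)}{k^{6} + 29 k^{5} + 347 k^{4} + 2191 k^{3} + 7692 k^{2} + 14220 k + 10800} ≠ 0.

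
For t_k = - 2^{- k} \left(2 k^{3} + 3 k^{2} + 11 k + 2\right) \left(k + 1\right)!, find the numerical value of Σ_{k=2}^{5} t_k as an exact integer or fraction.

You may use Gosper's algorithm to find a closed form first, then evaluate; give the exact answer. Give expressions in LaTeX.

Σ = -10686

Step 1: r(k) = (2*k**4 + 13*k**3 + 41*k**2 + 64*k + 36)/(2*(2*k**3 + 3*k**2 + 11*k + 2)).
Factor: A=k/2 + 1; B=1; C=k**3 + 3*k**2/2 + 11*k/2 + 1.
Key eq: (k/2 + 1)·f(k+1) = (1)·f(k) + (k**3 + 3*k**2/2 + 11*k/2 + 1).
From deg A=1, deg B=0, deg C=3: d=2.
Solve for f: f(k) = 2*k**2 - k + 2 (degree 2 ≤ 2).
So s_k = (B(k−1)f/C)·t_k = (2*(2*k**2 - k + 2)/(2*k**3 + 3*k**2 + 11*k + 2))·t_k = -2**(1 - k)*(2*k**2 - k + 2)*factorial(k + 1).
Verify: -(2*k**3 + 3*k**2 + 11*k + 2)*factorial(k + 1)/2**k matches t_k.
Sum = s_(6) − s_(2); s_(6) = -10710, s_(2) = -24 ⇒ -10686.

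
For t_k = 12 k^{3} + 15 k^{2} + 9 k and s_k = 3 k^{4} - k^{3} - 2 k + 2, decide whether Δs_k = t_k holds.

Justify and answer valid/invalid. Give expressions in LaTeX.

s_(k+1) = -2*k + 3*(k + 1)**4 - (k + 1)**3
s_(k+1) − s_k = 3*k*(4*k**2 + 5*k + 3)
(s_(k+1) − s_k) − t_k = 0

valid (s_(k+1) − s_k reduces to t_k)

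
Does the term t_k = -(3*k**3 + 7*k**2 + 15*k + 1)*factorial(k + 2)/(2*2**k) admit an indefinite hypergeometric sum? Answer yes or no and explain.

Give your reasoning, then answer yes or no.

r(k) = (3*k**4 + 25*k**3 + 86*k**2 + 140*k + 78)/(2*(3*k**3 + 7*k**2 + 15*k + 1)) after simplifying.
Gosper form: A/B · C(k+1)/C(k) with A=k/2 + 3/2, B=1, C=k**3 + 7*k**2/3 + 5*k + 1/3.
Set up (k/2 + 3/2)·f(k+1) − (1)·f(k) − (k**3 + 7*k**2/3 + 5*k + 1/3) = 0.
Degrees (1,0,3) ⇒ d ≤ 2.
Match coefficients ⇒ f(k) = 2*(3*k**2 - 2*k - 2)/3.
Get s_k = R·t_k = (-3*k**2 + 2*k + 2)*factorial(k + 2)/2**k with R(k) = B(k−1)f(k)/C(k) = 2*(3*k**2 - 2*k - 2)/(3*k**3 + 7*k**2 + 15*k + 1).
Verify: -(3*k**3 + 7*k**2 + 15*k + 1)*factorial(k + 2)/(2*2**k) matches t_k.

Yes. s_k = (-3*k**2 + 2*k + 2)*factorial(k + 2)/2**k.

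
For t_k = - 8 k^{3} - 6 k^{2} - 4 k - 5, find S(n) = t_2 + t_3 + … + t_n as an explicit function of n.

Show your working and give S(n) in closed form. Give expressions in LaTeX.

The ratio is (8*k**3 + 30*k**2 + 40*k + 23)/(8*k**3 + 6*k**2 + 4*k + 5).
Normal form (A,B,C) = (1, 1, k**3 + 3*k**2/4 + k/2 + 5/8).
f must satisfy (1)·f(k+1) − (1)·f(k) = k**3 + 3*k**2/4 + k/2 + 5/8.
From deg A=0, deg B=0, deg C=3: d=4.
A polynomial solution: f(k) = k*(2*k**3 - 2*k**2 + k + 4)/8.
Get s_k = R·t_k = k*(-2*k**3 + 2*k**2 - k - 4) with R(k) = B(k−1)f(k)/C(k) = k*(2*k**3 - 2*k**2 + k + 4)/(8*k**3 + 6*k**2 + 4*k + 5).
Check: Δs_k = -8*k**3 - 6*k**2 - 4*k - 5. ✓
s_(n+1) = -2*n**4 - 6*n**3 - 7*n**2 - 8*n - 5 and s_(2) = -28, so S(n) = -2*n**4 - 6*n**3 - 7*n**2 - 8*n + 23.

S(n) = - 2 n^{4} - 6 n^{3} - 7 n^{2} - 8 n + 23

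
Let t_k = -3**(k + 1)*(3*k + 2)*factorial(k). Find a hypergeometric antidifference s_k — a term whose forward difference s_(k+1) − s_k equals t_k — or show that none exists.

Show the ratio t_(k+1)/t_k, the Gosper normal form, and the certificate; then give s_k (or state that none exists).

s_k = -3**(k + 1)*factorial(k)

Ratio r(k) = 3*(k + 1)*(3*k + 5)/(3*k + 2).
So A=3*k + 3 and B=1, with C=k + 2/3.
Set up (3*k + 3)·f(k+1) − (1)·f(k) − (k + 2/3) = 0.
d = 0 from the (1,0,1) case.
Match coefficients ⇒ f(k) = 1/3.
Then R = B(k−1)f/C = 1/(3*k + 2), so s_k = R(k)·t_k = -3**(k + 1)*factorial(k).
Δs = -3**(k + 1)*(3*k + 2)*factorial(k), as required.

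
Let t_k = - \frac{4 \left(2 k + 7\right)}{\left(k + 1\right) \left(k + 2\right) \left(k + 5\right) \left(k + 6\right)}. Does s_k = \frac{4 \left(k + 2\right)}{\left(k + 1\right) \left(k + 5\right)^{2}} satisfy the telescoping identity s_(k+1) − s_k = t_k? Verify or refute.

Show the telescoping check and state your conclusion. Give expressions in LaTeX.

s_(k+1) = 4*(k + 3)/((k + 2)*(k + 6)**2)
s_(k+1) − s_k = 4*((k + 1)*(k + 3)*(k + 5)**2 - (k + 2)**2*(k + 6)**2)/((k + 1)*(k + 2)*(k + 5)**2*(k + 6)**2)
(s_(k+1) − s_k) − t_k = 12*(3*k**2 + 25*k + 47)/(k**6 + 25*k**5 + 249*k**4 + 1247*k**3 + 3242*k**2 + 4020*k + 1800)

Invalid: residual \frac{12 \left(3 k^{2} + 25 k + 47\right)}{k^{6} + 25 k^{5} + 249 k^{4} + 1247 k^{3} + 3242 k^{2} + 4020 k + 1800} ≠ 0.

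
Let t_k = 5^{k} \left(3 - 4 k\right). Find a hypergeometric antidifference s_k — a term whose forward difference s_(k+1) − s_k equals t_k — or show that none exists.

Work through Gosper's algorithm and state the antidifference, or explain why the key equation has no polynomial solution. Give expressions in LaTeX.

s_k = 5^{k} \left(2 - k\right)

The ratio is 5*(4*k + 1)/(4*k - 3).
Factor: A=5; B=1; C=k - 3/4.
Need (5)·f(k+1) − (1)·f(k) = k - 3/4.
d = 1 from the (0,0,1) case.
Solve for f: f(k) = (k - 2)/4 (degree 1 ≤ 1).
Then R = B(k−1)f/C = (k - 2)/(4*k - 3), so s_k = R(k)·t_k = 5**k*(2 - k).
Check: Δs_k = 5**k*(3 - 4*k). ✓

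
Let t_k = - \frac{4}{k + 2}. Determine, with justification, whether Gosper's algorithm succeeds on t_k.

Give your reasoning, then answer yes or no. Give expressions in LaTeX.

Step 1: r(k) = (k + 2)/(k + 3).
Gosper form: A/B · C(k+1)/C(k) with A=k + 2, B=k + 3, C=1.
Solve (k + 2)·f(k+1) − (k + 2)·f(k) = 1.
deg f ≤ 0 (via 1,1,0).
Write f(k) = c0. Then LHS − RHS = -1, requiring -1 = 0: contradictory. No certificate.

No; the coefficient equations for f are inconsistent.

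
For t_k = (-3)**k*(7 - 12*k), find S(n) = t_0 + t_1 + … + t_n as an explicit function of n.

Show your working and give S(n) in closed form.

S(n) = -(-3)**(n + 1) - (-3)**(n + 2)*n + 4

Ratio r(k) = 3*(-12*k - 5)/(12*k - 7).
Take A(k)=-3, B(k)=1, C(k)=k - 7/12.
Need (-3)·f(k+1) − (1)·f(k) = k - 7/12.
d = 1 from the (0,0,1) case.
Solve for f: f(k) = -(3*k - 4)/12 (degree 1 ≤ 1).
Get s_k = R·t_k = (-3)**k*(3*k - 4) with R(k) = B(k−1)f(k)/C(k) = -(3*k - 4)/(12*k - 7).
Δs = (-3)**k*(7 - 12*k), as required.
Telescope: S(n) = s_(n+1) − s_(0) = (-3)**(n + 1)*(3*n - 1) − (-4) = -(-3)**(n + 1) - (-3)**(n + 2)*n + 4.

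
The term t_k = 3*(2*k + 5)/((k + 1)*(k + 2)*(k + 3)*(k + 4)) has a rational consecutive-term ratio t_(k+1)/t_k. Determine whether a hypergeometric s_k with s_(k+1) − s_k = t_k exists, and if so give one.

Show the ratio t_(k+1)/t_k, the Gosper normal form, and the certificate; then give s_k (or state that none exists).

s_k = k*(k + 4)/(k**2 + 4*k + 3)

t_(k+1)/t_k = (k + 1)*(2*k + 7)/((k + 5)*(2*k + 5)).
Take A(k)=k + 1, B(k)=k + 5, C(k)=k + 5/2.
Key eq: (k + 1)·f(k+1) = (k + 4)·f(k) + (k + 5/2).
Bound: deg f ≤ 3.
Coefficient equations give f(k) = k*(k + 2)*(k + 4)/6.
So s_k = (B(k−1)f/C)·t_k = (k*(k + 2)*(k + 4)**2/(3*(2*k + 5)))·t_k = k*(k + 4)/(k**2 + 4*k + 3).
Δs = 3*(2*k + 5)/(k**4 + 10*k**3 + 35*k**2 + 50*k + 24), as required.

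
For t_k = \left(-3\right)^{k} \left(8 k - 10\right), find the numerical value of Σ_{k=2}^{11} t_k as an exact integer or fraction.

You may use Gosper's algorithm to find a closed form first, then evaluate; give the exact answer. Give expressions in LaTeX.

The ratio is 3*(1 - 4*k)/(4*k - 5).
So A=-3 and B=1, with C=k - 5/4.
Set up (-3)·f(k+1) − (1)·f(k) − (k - 5/4) = 0.
deg f ≤ 1 (via 0,0,1).
A polynomial solution: f(k) = -(k - 2)/4.
So s_k = (B(k−1)f/C)·t_k = (-(k - 2)/(4*k - 5))·t_k = 2*(-3)**k*(2 - k).
Δs = (-3)**k*(8*k - 10), as required.
Evaluate s at k=12 and k=2: -10628820 and 0; difference -10628820.

Σ = -10628820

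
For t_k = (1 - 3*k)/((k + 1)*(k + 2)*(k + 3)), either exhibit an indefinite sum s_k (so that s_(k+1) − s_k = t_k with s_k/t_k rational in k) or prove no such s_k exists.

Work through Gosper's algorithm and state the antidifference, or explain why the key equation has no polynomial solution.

Ratio r(k) = (k + 1)*(3*k + 2)/((k + 4)*(3*k - 1)).
So A=k + 1 and B=k + 4, with C=k - 1/3.
Solve (k + 1)·f(k+1) − (k + 3)·f(k) = k - 1/3.
From deg A=1, deg B=1, deg C=1: d=2.
A polynomial solution: f(k) = k*(k - 3)/6.
Then R = B(k−1)f/C = k*(k - 3)*(k + 3)/(2*(3*k - 1)), so s_k = R(k)·t_k = k*(3 - k)/(2*(k + 1)*(k + 2)).
Δs = (1 - 3*k)/(k**3 + 6*k**2 + 11*k + 6), as required.

s_k = k*(3 - k)/(2*(k + 1)*(k + 2))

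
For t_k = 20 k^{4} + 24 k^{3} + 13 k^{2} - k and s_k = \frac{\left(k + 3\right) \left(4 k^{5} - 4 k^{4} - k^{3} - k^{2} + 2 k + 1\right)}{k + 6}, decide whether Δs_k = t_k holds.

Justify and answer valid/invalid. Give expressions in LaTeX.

s_(k+1) = (4*k**6 + 32*k**5 + 87*k**4 + 104*k**3 + 49*k**2 + 5*k + 4)/(k + 7)
s_(k+1) − s_k = (20*k**6 + 236*k**5 + 721*k**4 + 702*k**3 + 299*k**2 - 18*k + 3)/(k**2 + 13*k + 42)
(s_(k+1) − s_k) − t_k = 3*(-16*k**5 - 148*k**4 - 158*k**3 - 78*k**2 + 8*k + 1)/(k**2 + 13*k + 42)

Invalid: residual \frac{3 \left(- 16 k^{5} - 148 k^{4} - 158 k^{3} - 78 k^{2} + 8 k + 1\right)}{k^{2} + 13 k + 42} ≠ 0.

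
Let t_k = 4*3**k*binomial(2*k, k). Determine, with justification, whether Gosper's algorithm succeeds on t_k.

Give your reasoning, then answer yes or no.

Step 1: r(k) = 6*(2*k + 1)/(k + 1).
Gosper form: A/B · C(k+1)/C(k) with A=12*k + 6, B=k + 1, C=1.
Need (12*k + 6)·f(k+1) − (k)·f(k) = 1.
From deg A=1, deg B=1, deg C=0: d=-1.
deg f ≤ -1 is impossible — no certificate.

No — t_k has no hypergeometric antidifference.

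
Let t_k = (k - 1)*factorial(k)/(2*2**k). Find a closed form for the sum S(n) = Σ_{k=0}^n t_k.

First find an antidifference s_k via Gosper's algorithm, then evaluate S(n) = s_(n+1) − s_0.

Ratio r(k) = k*(k + 1)/(2*(k - 1)).
Factor: A=k/2 + 1/2; B=1; C=k - 1.
Set up (k/2 + 1/2)·f(k+1) − (1)·f(k) − (k - 1) = 0.
Bound: deg f ≤ 0.
Coefficient equations give f(k) = 2.
So s_k = (B(k−1)f/C)·t_k = (2/(k - 1))·t_k = factorial(k)/2**k.
Verify: (k - 1)*factorial(k)/(2*2**k) matches t_k.
Σ_(k=0)^n t_k = s_(n+1) − s_(0) = (2**(-n - 1)*factorial(n + 1)) − (1), i.e. 2**(-n - 1)*(-2**(n + 1) + n*factorial(n) + factorial(n)).

S(n) = 2**(-n - 1)*(-2**(n + 1) + n*factorial(n) + factorial(n))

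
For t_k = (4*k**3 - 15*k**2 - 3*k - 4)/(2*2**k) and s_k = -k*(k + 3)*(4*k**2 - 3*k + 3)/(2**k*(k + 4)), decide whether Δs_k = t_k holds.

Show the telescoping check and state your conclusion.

s_(k+1) = (k + 1)*(k + 4)*(3*k - 4*(k + 1)**2)/(2*2**k*(k + 5))
s_(k+1) − s_k = (4*k**5 + 17*k**4 - 67*k**3 - 262*k**2 - 86*k - 64)/(2*2**k*(k**2 + 9*k + 20))
(s_(k+1) − s_k) − t_k = (-4*k**4 - 9*k**3 + 69*k**2 + 10*k + 16)/(2*2**k*(k**2 + 9*k + 20))

Invalid: residual (-4*k**4 - 9*k**3 + 69*k**2 + 10*k + 16)/(2*2**k*(k**2 + 9*k + 20)) ≠ 0.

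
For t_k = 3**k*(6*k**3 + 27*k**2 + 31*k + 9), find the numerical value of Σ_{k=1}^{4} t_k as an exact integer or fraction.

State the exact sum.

Compute t_(k+1)/t_k: get 3*(6*k**3 + 45*k**2 + 103*k + 73)/(6*k**3 + 27*k**2 + 31*k + 9).
Gosper form: A/B · C(k+1)/C(k) with A=3, B=1, C=k**3 + 9*k**2/2 + 31*k/6 + 3/2.
Set up (3)·f(k+1) − (1)·f(k) − (k**3 + 9*k**2/2 + 31*k/6 + 3/2) = 0.
deg f ≤ 3 (via 0,0,3).
Solving with deg f ≤ 3: f(k) = (3*k**3 + 2*k - 3)/6.
So s_k = (B(k−1)f/C)·t_k = ((3*k**3 + 2*k - 3)/(6*k**3 + 27*k**2 + 31*k + 9))·t_k = 3**k*(3*k**3 + 2*k - 3).
Verify: 3**k*(-3*k**3 + 4*k + 9*(k + 1)**3) matches t_k.
Σ_(k=1)^(4) t_k = s_(5) − s_(1) = 92826 − (6) = 92820.

Σ = 92820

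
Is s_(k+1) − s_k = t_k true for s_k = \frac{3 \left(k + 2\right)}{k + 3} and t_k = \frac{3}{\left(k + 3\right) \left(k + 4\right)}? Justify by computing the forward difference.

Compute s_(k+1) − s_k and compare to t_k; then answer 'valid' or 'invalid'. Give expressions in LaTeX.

Valid: the claim telescopes to t_k.

s_(k+1) = 3*(k + 3)/(k + 4)
s_(k+1) − s_k = 3/(k**2 + 7*k + 12)
(s_(k+1) − s_k) − t_k = 0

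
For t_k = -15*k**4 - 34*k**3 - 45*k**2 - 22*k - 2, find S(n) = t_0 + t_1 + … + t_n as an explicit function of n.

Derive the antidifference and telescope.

Step 1: r(k) = (15*k**4 + 94*k**3 + 237*k**2 + 274*k + 118)/(15*k**4 + 34*k**3 + 45*k**2 + 22*k + 2).
A = 1, B = 1, C = k**4 + 34*k**3/15 + 3*k**2 + 22*k/15 + 2/15.
Need (1)·f(k+1) − (1)·f(k) = k**4 + 34*k**3/15 + 3*k**2 + 22*k/15 + 2/15.
Degrees (0,0,4) ⇒ d ≤ 5.
A polynomial solution: f(k) = k*(3*k**4 + k**3 + 3*k**2 - 3*k - 2)/15.
R(k) = B(k−1)·f(k)/C(k) = k*(3*k**4 + k**3 + 3*k**2 - 3*k - 2)/(15*k**4 + 34*k**3 + 45*k**2 + 22*k + 2); s_k = R·t_k = k*(-3*k**4 - k**3 - 3*k**2 + 3*k + 2).
Δs = -15*k**4 - 34*k**3 - 45*k**2 - 22*k - 2, as required.
Evaluate: s_(n+1) = -3*n**5 - 16*n**4 - 37*n**3 - 42*n**2 - 20*n - 2; subtract s_(0) = 0 ⇒ S(n) = -3*n**5 - 16*n**4 - 37*n**3 - 42*n**2 - 20*n - 2.

S(n) = -3*n**5 - 16*n**4 - 37*n**3 - 42*n**2 - 20*n - 2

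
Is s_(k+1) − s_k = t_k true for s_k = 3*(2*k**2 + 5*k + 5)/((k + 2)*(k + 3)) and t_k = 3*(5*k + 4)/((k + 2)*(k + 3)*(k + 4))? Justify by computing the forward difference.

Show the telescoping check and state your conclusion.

s_(k+1) = 3*(5*k + 2*(k + 1)**2 + 10)/((k + 3)*(k + 4))
s_(k+1) − s_k = 3*(5*k + 4)/(k**3 + 9*k**2 + 26*k + 24)
(s_(k+1) − s_k) − t_k = 0

valid; difference matches t_k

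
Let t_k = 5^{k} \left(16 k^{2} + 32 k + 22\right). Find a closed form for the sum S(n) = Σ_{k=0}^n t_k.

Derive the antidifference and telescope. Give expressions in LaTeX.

S(n) = 20 \cdot 5^{n} n^{2} + 30 \cdot 5^{n} n + 25 \cdot 5^{n} - 3

Step 1: r(k) = 5*(8*k**2 + 32*k + 35)/(8*k**2 + 16*k + 11).
Gosper form: A/B · C(k+1)/C(k) with A=5, B=1, C=k**2 + 2*k + 11/8.
Set up (5)·f(k+1) − (1)·f(k) − (k**2 + 2*k + 11/8) = 0.
d = 2 from the (0,0,2) case.
Solve for f: f(k) = (4*k**2 - 2*k + 3)/16 (degree 2 ≤ 2).
Get s_k = R·t_k = 5**k*(4*k**2 - 2*k + 3) with R(k) = B(k−1)f(k)/C(k) = (4*k**2 - 2*k + 3)/(2*(8*k**2 + 16*k + 11)).
s_(k+1) − s_k = 5**k*(16*k**2 + 32*k + 22) = t_k.
Σ_(k=0)^n t_k = s_(n+1) − s_(0) = (5**(n + 1)*(4*n**2 + 6*n + 5)) − (3), i.e. 20*5**n*n**2 + 30*5**n*n + 25*5**n - 3.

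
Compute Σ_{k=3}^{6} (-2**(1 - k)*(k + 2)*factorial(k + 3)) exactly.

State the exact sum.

The ratio is (k + 3)*(k + 4)/(2*(k + 2)).
So A=k/2 + 2 and B=1, with C=k + 2.
Key eq: (k/2 + 2)·f(k+1) = (1)·f(k) + (k + 2).
d = 0 from the (1,0,1) case.
Solving with deg f ≤ 0: f(k) = 2.
Get s_k = R·t_k = -2**(2 - k)*factorial(k + 3) with R(k) = B(k−1)f(k)/C(k) = 2/(k + 2).
Verify: -2**(1 - k)*(k + 2)*factorial(k + 3) matches t_k.
Σ_(k=3)^(6) t_k = s_(7) − s_(3) = -113400 − (-360) = -113040.

Σ = -113040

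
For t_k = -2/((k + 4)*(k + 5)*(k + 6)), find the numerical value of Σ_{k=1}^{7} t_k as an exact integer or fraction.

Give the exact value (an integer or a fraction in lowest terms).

Ratio r(k) = (k + 4)/(k + 7).
Factor: A=k + 4; B=k + 7; C=1.
Solve (k + 4)·f(k+1) − (k + 6)·f(k) = 1.
Degrees (1,1,0) ⇒ d ≤ 2.
Solving with deg f ≤ 2: f(k) = k*(k + 9)/40.
Certificate R = B(k−1)f/C = k*(k + 6)*(k + 9)/40 gives s_k = k*(-k - 9)/(20*(k + 4)*(k + 5)).
Δs = -2/(k**3 + 15*k**2 + 74*k + 120), as required.
Σ_(k=1)^(7) t_k = s_(8) − s_(1) = -17/390 − (-1/60) = -7/260.

Σ = -7/260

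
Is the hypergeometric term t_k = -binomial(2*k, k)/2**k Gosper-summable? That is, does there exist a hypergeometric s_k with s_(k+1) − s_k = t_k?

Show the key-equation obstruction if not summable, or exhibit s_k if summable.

No; the degree bound rules out any f.

Ratio r(k) = (2*k + 1)/(k + 1).
Gosper form: A/B · C(k+1)/C(k) with A=2*k + 1, B=k + 1, C=1.
Need (2*k + 1)·f(k+1) − (k)·f(k) = 1.
Bound: deg f ≤ -1.
Bound -1 < 0, so the key equation has no polynomial solution.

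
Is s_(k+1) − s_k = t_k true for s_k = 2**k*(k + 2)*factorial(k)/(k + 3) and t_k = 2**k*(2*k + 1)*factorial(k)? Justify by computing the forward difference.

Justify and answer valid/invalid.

Invalid: residual -2**k*(2*k**2 + 7*k + 2)*factorial(k)/((k + 3)*(k + 4)) ≠ 0.

s_(k+1) = 2**(k + 1)*(k + 3)*factorial(k + 1)/(k + 4)
s_(k+1) − s_k = 2**k*(2*k + 5)*(k**2 + 4*k + 2)*factorial(k)/((k + 3)*(k + 4))
(s_(k+1) − s_k) − t_k = -2**k*(2*k**2 + 7*k + 2)*factorial(k)/((k + 3)*(k + 4))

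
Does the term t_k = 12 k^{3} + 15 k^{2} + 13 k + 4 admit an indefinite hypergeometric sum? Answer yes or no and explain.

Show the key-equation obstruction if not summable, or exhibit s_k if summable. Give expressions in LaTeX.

Yes. s_k = k^{2} \left(3 k^{2} - k + 2\right).

r(k) = (12*k**3 + 51*k**2 + 79*k + 44)/(12*k**3 + 15*k**2 + 13*k + 4) after simplifying.
Take A(k)=1, B(k)=1, C(k)=k**3 + 5*k**2/4 + 13*k/12 + 1/3.
Set up (1)·f(k+1) − (1)·f(k) − (k**3 + 5*k**2/4 + 13*k/12 + 1/3) = 0.
From deg A=0, deg B=0, deg C=3: d=4.
Coefficient equations give f(k) = k**2*(3*k**2 - k + 2)/12.
Certificate R = B(k−1)f/C = k**2*(3*k**2 - k + 2)/(12*k**3 + 15*k**2 + 13*k + 4) gives s_k = k**2*(3*k**2 - k + 2).
Δs = 12*k**3 + 15*k**2 + 13*k + 4, as required.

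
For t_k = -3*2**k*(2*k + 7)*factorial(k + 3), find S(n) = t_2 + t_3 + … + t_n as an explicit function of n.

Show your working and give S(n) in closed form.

S(n) = -6*2**n*factorial(n + 4) + 1440

Compute t_(k+1)/t_k: get 2*(k + 4)*(2*k + 9)/(2*k + 7).
Factor: A=2*k + 8; B=1; C=k + 7/2.
Solve (2*k + 8)·f(k+1) − (1)·f(k) = k + 7/2.
d = 0 from the (1,0,1) case.
Match coefficients ⇒ f(k) = 1/2.
R(k) = B(k−1)·f(k)/C(k) = 1/(2*k + 7); s_k = R·t_k = -3*2**k*factorial(k + 3).
s_(k+1) − s_k = -3*2**k*(2*k + 7)*factorial(k + 3) = t_k.
s_(n+1) = -6*2**n*factorial(n + 4) and s_(2) = -1440, so S(n) = -6*2**n*factorial(n + 4) + 1440.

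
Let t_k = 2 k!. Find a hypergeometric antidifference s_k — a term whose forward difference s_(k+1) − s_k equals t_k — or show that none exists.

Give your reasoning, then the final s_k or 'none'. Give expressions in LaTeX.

Compute t_(k+1)/t_k: get k + 1.
Normal form (A,B,C) = (k + 1, 1, 1).
Need (k + 1)·f(k+1) − (1)·f(k) = 1.
From deg A=1, deg B=0, deg C=0: d=-1.
d = -1 < 0 ⇒ no nonzero polynomial f; not summable.

no hypergeometric antidifference exists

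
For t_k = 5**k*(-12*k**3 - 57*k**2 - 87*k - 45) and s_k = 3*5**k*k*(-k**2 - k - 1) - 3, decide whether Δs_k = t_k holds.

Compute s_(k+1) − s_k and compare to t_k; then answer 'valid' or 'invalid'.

s_(k+1) = -3*5**(k + 1)*(k + 1)*(k + (k + 1)**2 + 2) - 3
s_(k+1) − s_k = 5**k*(-12*k**3 - 57*k**2 - 87*k - 45)
(s_(k+1) − s_k) − t_k = 0

Valid: the claim telescopes to t_k.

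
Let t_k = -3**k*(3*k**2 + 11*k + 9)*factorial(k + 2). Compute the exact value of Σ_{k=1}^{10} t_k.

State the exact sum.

Σ = -12134078590233582

Compute t_(k+1)/t_k: get 3*(3*k**3 + 26*k**2 + 74*k + 69)/(3*k**2 + 11*k + 9).
Normal form (A,B,C) = (3*k + 9, 1, k**2 + 11*k/3 + 3).
Solve (3*k + 9)·f(k+1) − (1)·f(k) = k**2 + 11*k/3 + 3.
From deg A=1, deg B=0, deg C=2: d=1.
A polynomial solution: f(k) = k/3.
Then R = B(k−1)f/C = k/(3*k**2 + 11*k + 9), so s_k = R(k)·t_k = -3**k*k*factorial(k + 2).
Verify: -3**k*(3*k**2 + 11*k + 9)*factorial(k + 2) matches t_k.
Sum = s_(11) − s_(1); s_(11) = -12134078590233600, s_(1) = -18 ⇒ -12134078590233582.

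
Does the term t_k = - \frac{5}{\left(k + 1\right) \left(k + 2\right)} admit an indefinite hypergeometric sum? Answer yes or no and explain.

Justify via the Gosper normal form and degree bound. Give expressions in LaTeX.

Yes. s_k = - \frac{5 k}{k + 1}.

Ratio r(k) = (k + 1)/(k + 3).
Factor: A=k + 1; B=k + 3; C=1.
Need (k + 1)·f(k+1) − (k + 2)·f(k) = 1.
d = 1 from the (1,1,0) case.
Match coefficients ⇒ f(k) = k.
So s_k = (B(k−1)f/C)·t_k = (k*(k + 2))·t_k = -5*k/(k + 1).
s_(k+1) − s_k = -5/(k**2 + 3*k + 2) = t_k.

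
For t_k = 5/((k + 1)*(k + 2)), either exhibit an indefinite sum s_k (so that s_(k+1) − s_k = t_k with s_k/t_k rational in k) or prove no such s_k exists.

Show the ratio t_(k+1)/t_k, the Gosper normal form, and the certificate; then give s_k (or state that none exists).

The ratio is (k + 1)/(k + 3).
A = k + 1, B = k + 3, C = 1.
Set up (k + 1)·f(k+1) − (k + 2)·f(k) − (1) = 0.
From deg A=1, deg B=1, deg C=0: d=1.
Coefficient equations give f(k) = k.
Certificate R = B(k−1)f/C = k*(k + 2) gives s_k = 5*k/(k + 1).
Δs = 5/(k**2 + 3*k + 2), as required.

s_k = 5*k/(k + 1)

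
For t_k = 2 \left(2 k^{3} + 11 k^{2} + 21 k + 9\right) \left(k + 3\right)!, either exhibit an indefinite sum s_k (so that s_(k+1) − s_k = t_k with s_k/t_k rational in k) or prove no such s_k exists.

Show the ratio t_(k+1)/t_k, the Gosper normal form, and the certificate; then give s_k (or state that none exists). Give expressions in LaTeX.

s_k = 2 \left(k + 1\right) \left(2 k - 1\right) \left(k + 3\right)!

The ratio is (2*k**4 + 25*k**3 + 117*k**2 + 239*k + 172)/(2*k**3 + 11*k**2 + 21*k + 9).
Take A(k)=k + 4, B(k)=1, C(k)=k**3 + 11*k**2/2 + 21*k/2 + 9/2.
Set up (k + 4)·f(k+1) − (1)·f(k) − (k**3 + 11*k**2/2 + 21*k/2 + 9/2) = 0.
d = 2 from the (1,0,3) case.
A polynomial solution: f(k) = (k + 1)*(2*k - 1)/2.
Certificate R = B(k−1)f/C = (k + 1)*(2*k - 1)/(2*k**3 + 11*k**2 + 21*k + 9) gives s_k = 2*(k + 1)*(2*k - 1)*factorial(k + 3).
Check: Δs_k = 2*(2*k**3 + 11*k**2 + 21*k + 9)*factorial(k + 3). ✓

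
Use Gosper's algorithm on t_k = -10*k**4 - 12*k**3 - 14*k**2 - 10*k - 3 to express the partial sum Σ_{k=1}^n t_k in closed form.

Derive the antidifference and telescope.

Compute t_(k+1)/t_k: get (10*k**4 + 52*k**3 + 110*k**2 + 114*k + 49)/(10*k**4 + 12*k**3 + 14*k**2 + 10*k + 3).
Normal form (A,B,C) = (1, 1, k**4 + 6*k**3/5 + 7*k**2/5 + k + 3/10).
Need (1)·f(k+1) − (1)·f(k) = k**4 + 6*k**3/5 + 7*k**2/5 + k + 3/10.
Degrees (0,0,4) ⇒ d ≤ 5.
Solve for f: f(k) = k**2*(2*k**3 - 2*k**2 + 2*k + 1)/10 (degree 5 ≤ 5).
Get s_k = R·t_k = k**2*(-2*k**3 + 2*k**2 - 2*k - 1) with R(k) = B(k−1)f(k)/C(k) = k**2*(2*k**3 - 2*k**2 + 2*k + 1)/(10*k**4 + 12*k**3 + 14*k**2 + 10*k + 3).
s_(k+1) − s_k = -10*k**4 - 12*k**3 - 14*k**2 - 10*k - 3 = t_k.
Σ_(k=1)^n t_k = s_(n+1) − s_(1) = (-2*n**5 - 8*n**4 - 14*n**3 - 15*n**2 - 10*n - 3) − (-3), i.e. n*(-2*n**4 - 8*n**3 - 14*n**2 - 15*n - 10).

S(n) = n*(-2*n**4 - 8*n**3 - 14*n**2 - 15*n - 10)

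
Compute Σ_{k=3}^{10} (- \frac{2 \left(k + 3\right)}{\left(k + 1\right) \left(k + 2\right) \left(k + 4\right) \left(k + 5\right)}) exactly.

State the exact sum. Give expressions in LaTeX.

Σ = -19/630

t_(k+1)/t_k = (k + 1)*(k + 4)**2/((k + 3)**2*(k + 6)).
Gosper form: A/B · C(k+1)/C(k) with A=k + 1, B=k + 6, C=k**2 + 6*k + 9.
f must satisfy (k + 1)·f(k+1) − (k + 5)·f(k) = k**2 + 6*k + 9.
From deg A=1, deg B=1, deg C=2: d=4.
Solve for f: f(k) = k*(k + 2)*(k + 3)*(k + 5)/8 (degree 4 ≤ 4).
R(k) = B(k−1)·f(k)/C(k) = k*(k + 2)*(k + 5)**2/(8*(k + 3)); s_k = R·t_k = k*(-k - 5)/(4*(k**2 + 5*k + 4)).
s_(k+1) − s_k = 2*(-k - 3)/(k**4 + 12*k**3 + 49*k**2 + 78*k + 40) = t_k.
Telescoping: Σ = s_(11) − s_(3) = -11/45 − (-3/14) = -19/630.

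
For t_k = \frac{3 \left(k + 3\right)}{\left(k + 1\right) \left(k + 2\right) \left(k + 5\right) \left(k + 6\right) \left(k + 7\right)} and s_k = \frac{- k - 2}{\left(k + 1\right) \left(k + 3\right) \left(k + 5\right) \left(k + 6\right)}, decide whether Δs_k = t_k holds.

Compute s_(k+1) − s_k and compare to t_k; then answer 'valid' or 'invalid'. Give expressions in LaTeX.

s_(k+1) = (-k - 3)/((k + 2)*(k + 4)*(k + 6)*(k + 7))
s_(k+1) − s_k = (-(k + 1)*(k + 3)**2*(k + 5) + (k + 2)**2*(k + 4)*(k + 7))/((k + 1)*(k + 2)*(k + 3)*(k + 4)*(k + 5)*(k + 6)*(k + 7))
(s_(k+1) − s_k) − t_k = (-4*k**2 - 27*k - 41)/(k**7 + 28*k**6 + 322*k**5 + 1960*k**4 + 6769*k**3 + 13132*k**2 + 13068*k + 5040)

Invalid: residual \frac{- 4 k^{2} - 27 k - 41}{k^{7} + 28 k^{6} + 322 k^{5} + 1960 k^{4} + 6769 k^{3} + 13132 k^{2} + 13068 k + 5040} ≠ 0.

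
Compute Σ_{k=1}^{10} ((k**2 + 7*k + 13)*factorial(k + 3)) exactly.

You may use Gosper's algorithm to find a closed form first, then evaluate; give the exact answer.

Σ = 1220496076704

Ratio r(k) = (k + 4)*(7*k + (k + 1)**2 + 20)/(k**2 + 7*k + 13).
So A=k + 4 and B=1, with C=k**2 + 7*k + 13.
f must satisfy (k + 4)·f(k+1) − (1)·f(k) = k**2 + 7*k + 13.
From deg A=1, deg B=0, deg C=2: d=1.
Coefficient equations give f(k) = k + 3.
Certificate R = B(k−1)f/C = (k + 3)/(k**2 + 7*k + 13) gives s_k = (k + 3)*factorial(k + 3).
Δs = (k**2 + 7*k + 13)*factorial(k + 3), as required.
Evaluate s at k=11 and k=1: 1220496076800 and 96; difference 1220496076704.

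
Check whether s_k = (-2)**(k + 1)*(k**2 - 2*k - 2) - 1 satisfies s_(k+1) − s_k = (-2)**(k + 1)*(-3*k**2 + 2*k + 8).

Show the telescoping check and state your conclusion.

Valid — Δs_k = t_k.

s_(k+1) = (-2)**(k + 2)*(-2*k + (k + 1)**2 - 4) - 1
s_(k+1) − s_k = (-2)**(k + 1)*(-3*k**2 + 2*k + 8)
(s_(k+1) − s_k) − t_k = 0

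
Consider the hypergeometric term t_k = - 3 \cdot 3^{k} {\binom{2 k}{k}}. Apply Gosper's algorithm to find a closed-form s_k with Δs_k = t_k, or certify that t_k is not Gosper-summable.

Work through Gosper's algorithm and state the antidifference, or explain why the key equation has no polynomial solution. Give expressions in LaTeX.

none — t_k is not Gosper-summable

The ratio is 6*(2*k + 1)/(k + 1).
Take A(k)=12*k + 6, B(k)=k + 1, C(k)=1.
f must satisfy (12*k + 6)·f(k+1) − (k)·f(k) = 1.
deg f ≤ -1 (via 1,1,0).
d = -1 < 0 ⇒ no nonzero polynomial f; not summable.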